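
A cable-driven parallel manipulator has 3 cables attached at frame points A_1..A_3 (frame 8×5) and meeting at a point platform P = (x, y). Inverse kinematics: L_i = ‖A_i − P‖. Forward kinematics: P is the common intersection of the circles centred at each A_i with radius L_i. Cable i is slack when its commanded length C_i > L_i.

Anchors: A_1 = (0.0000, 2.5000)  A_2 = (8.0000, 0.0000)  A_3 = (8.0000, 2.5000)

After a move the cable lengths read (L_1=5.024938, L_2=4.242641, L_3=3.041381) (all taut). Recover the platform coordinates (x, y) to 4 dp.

(5.0000, 3.0000)

circle eqns → linear via eq_j − eq_1; set k_j = A_j·A_j − L_j²
k_1 = 0.0000+6.2500−25.2500 = -19.0000
-16.0000·x + 5.0000·y = k_1−k_2 = -65.0000
-16.0000·x + 0.0000·y = k_1−k_3 = -80.0000
solve first two rows → x=5.0000, y=3.0000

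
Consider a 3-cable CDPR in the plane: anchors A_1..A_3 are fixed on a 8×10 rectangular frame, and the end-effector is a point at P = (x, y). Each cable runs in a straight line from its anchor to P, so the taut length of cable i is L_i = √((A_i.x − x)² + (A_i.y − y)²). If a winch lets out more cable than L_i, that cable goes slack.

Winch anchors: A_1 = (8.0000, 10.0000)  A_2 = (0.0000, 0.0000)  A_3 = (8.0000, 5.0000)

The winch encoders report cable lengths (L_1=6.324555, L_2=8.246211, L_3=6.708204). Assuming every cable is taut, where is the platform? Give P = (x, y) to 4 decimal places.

(2.0000, 8.0000)

expand ‖A_i−P‖²=L_i² and subtract eq 1 (k_i ≔ ‖A_i‖²−L_i²)
k_1 = 64.0000+100.0000−40.0000 = 124.0000
eq1−eq2 → [16.0000  20.0000]·P = 192.0000
eq1−eq3 → [0.0000  10.0000]·P = 80.0000
2×2 solve → P = (2.0000, 8.0000)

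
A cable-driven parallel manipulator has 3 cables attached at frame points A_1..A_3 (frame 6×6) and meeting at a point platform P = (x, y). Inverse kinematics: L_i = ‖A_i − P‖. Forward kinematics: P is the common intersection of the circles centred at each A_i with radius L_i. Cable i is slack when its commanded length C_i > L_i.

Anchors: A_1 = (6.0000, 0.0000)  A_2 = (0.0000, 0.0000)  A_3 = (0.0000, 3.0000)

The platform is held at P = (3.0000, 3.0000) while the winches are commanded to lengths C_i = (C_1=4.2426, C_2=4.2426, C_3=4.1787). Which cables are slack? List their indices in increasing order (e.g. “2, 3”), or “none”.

i=1: geometric 4.2426 vs commanded 4.2426 ⇒ taut
i=2: geometric 4.2426 vs commanded 4.2426 ⇒ taut
i=3: geometric 3.0000 vs commanded 4.1787 ⇒ slack

3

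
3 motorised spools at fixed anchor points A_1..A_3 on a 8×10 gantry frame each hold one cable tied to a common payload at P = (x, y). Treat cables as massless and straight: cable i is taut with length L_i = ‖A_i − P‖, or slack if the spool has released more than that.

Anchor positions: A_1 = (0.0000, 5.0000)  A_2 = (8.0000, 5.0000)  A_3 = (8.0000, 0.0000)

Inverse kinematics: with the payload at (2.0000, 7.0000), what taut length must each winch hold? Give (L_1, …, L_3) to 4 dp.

(2.8284, 6.3246, 9.2195)

cable 1: Δx=-2.0000, Δy=-2.0000; L_1 = √(Δx²+Δy²) = 2.8284
cable 2: Δx=6.0000, Δy=-2.0000; L_2 = √(Δx²+Δy²) = 6.3246
cable 3: Δx=6.0000, Δy=-7.0000; L_3 = √(Δx²+Δy²) = 9.2195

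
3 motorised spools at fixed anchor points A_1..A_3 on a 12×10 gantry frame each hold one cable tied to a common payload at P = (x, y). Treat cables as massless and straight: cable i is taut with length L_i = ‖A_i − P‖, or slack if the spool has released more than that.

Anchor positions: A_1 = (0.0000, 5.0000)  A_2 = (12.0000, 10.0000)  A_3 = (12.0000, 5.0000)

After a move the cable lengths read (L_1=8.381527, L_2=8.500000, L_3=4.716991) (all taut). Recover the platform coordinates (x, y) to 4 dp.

circle eqns → linear via eq_j − eq_1; set k_j = A_j·A_j − L_j²
k_1 = 0.0000+25.0000−70.2500 = -45.2500
-24.0000·x − 10.0000·y = k_1−k_2 = -217.0000
-24.0000·x + 0.0000·y = k_1−k_3 = -192.0000
solve first two rows → x=8.0000, y=2.5000

(8.0000, 2.5000)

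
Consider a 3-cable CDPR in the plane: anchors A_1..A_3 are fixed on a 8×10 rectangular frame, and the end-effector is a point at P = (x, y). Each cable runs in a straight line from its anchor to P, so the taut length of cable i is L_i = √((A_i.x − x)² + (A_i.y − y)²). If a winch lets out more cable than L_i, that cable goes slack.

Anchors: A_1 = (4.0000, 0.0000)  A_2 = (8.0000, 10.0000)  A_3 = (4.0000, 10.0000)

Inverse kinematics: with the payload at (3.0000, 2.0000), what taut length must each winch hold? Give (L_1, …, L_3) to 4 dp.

L_1: Δ = A_1−P = (1.0000, -2.0000) → ‖Δ‖ = √5.0000 = 2.2361
L_2: Δ = A_2−P = (5.0000, 8.0000) → ‖Δ‖ = √89.0000 = 9.4340
L_3: Δ = A_3−P = (1.0000, 8.0000) → ‖Δ‖ = √65.0000 = 8.0623

(2.2361, 9.4340, 8.0623)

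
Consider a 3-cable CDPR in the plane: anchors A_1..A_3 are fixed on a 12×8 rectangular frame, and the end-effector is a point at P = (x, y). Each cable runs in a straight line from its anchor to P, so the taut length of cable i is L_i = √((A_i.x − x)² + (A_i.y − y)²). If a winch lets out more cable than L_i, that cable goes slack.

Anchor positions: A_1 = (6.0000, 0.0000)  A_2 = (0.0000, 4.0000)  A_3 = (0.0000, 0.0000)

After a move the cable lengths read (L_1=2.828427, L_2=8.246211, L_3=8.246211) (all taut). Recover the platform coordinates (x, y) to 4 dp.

(8.0000, 2.0000)

circle eqns → linear via eq_j − eq_1; set k_j = A_j·A_j − L_j²
k_1 = 36.0000+0.0000−8.0000 = 28.0000
12.0000·x − 8.0000·y = k_1−k_2 = 80.0000
12.0000·x + 0.0000·y = k_1−k_3 = 96.0000
solve first two rows → x=8.0000, y=2.0000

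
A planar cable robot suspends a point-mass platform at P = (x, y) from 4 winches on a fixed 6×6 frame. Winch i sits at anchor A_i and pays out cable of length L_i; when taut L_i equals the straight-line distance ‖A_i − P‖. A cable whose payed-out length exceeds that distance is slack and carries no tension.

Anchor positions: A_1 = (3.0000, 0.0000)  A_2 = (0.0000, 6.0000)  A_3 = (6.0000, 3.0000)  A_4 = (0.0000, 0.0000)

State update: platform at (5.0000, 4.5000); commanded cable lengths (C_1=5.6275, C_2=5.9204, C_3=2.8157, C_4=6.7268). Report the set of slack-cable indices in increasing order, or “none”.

1, 2, 3

i=1: geometric 4.9244 vs commanded 5.6275 ⇒ slack
i=2: geometric 5.2202 vs commanded 5.9204 ⇒ slack
i=3: geometric 1.8028 vs commanded 2.8157 ⇒ slack
i=4: geometric 6.7268 vs commanded 6.7268 ⇒ taut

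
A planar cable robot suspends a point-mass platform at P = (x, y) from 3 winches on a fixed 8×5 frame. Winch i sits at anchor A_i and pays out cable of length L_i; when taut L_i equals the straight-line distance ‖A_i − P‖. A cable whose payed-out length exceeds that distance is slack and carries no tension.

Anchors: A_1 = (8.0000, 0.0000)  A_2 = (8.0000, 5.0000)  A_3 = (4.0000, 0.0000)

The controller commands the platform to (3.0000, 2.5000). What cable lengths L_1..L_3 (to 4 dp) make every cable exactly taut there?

(5.5902, 5.5902, 2.6926)

L_1: Δ = A_1−P = (5.0000, -2.5000) → ‖Δ‖ = √31.2500 = 5.5902
L_2: Δ = A_2−P = (5.0000, 2.5000) → ‖Δ‖ = √31.2500 = 5.5902
L_3: Δ = A_3−P = (1.0000, -2.5000) → ‖Δ‖ = √7.2500 = 2.6926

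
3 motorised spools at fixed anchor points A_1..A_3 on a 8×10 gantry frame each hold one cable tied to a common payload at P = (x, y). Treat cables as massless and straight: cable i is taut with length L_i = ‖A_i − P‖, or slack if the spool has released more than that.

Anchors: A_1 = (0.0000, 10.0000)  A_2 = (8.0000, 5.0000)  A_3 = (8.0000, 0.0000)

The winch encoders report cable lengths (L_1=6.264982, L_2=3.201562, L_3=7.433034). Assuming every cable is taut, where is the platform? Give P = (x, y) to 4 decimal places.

each cable: (A_i−P)·(A_i−P) = L_i²; let k_i = ‖A_i‖²−L_i²
k_1 = 0.0000+100.0000−39.2500 = 60.7500
row 1: -16.0000x + 10.0000y = -18.0000  (k_2=78.7500)
row 2: -16.0000x + 20.0000y = 52.0000  (k_3=8.7500)
Cramer on rows 1–2 → x = 5.5000, y = 7.0000

(5.5000, 7.0000)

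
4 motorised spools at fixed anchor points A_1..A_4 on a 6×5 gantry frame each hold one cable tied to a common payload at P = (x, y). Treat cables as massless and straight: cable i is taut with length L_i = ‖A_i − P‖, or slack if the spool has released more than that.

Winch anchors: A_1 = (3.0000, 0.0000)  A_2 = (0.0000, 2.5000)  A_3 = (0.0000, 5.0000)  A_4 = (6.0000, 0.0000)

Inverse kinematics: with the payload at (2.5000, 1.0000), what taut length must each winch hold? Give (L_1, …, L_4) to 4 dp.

(1.1180, 2.9155, 4.7170, 3.6401)

L_1 = √((3.0000−2.5000)² + (0.0000−1.0000)²) = 1.1180
L_2 = √((0.0000−2.5000)² + (2.5000−1.0000)²) = 2.9155
L_3 = √((0.0000−2.5000)² + (5.0000−1.0000)²) = 4.7170
L_4 = √((6.0000−2.5000)² + (0.0000−1.0000)²) = 3.6401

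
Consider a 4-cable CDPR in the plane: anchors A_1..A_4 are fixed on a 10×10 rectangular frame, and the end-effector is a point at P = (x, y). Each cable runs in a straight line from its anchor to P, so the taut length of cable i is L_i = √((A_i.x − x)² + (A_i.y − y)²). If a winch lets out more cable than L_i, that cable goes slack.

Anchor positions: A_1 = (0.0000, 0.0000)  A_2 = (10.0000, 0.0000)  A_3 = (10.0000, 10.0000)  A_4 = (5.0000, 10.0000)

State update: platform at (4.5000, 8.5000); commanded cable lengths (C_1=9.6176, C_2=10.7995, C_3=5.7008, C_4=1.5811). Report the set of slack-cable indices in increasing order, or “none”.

i=1: geometric 9.6177 vs commanded 9.6176 ⇒ taut
i=2: geometric 10.1242 vs commanded 10.7995 ⇒ slack
i=3: geometric 5.7009 vs commanded 5.7008 ⇒ taut
i=4: geometric 1.5811 vs commanded 1.5811 ⇒ taut

2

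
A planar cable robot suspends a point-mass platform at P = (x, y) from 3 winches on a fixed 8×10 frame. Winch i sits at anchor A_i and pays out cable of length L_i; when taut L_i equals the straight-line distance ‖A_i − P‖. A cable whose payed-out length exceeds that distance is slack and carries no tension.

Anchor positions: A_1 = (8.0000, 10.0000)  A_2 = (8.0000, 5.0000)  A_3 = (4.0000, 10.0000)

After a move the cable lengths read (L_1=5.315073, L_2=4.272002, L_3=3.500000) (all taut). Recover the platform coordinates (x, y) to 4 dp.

(4.0000, 6.5000)

circle eqns → linear via eq_j − eq_1; set c_j = A_j·A_j − L_j²
c_1 = 64.0000+100.0000−28.2500 = 135.7500
0.0000·x + 10.0000·y = c_1−c_2 = 65.0000
8.0000·x + 0.0000·y = c_1−c_3 = 32.0000
solve first two rows → x=4.0000, y=6.5000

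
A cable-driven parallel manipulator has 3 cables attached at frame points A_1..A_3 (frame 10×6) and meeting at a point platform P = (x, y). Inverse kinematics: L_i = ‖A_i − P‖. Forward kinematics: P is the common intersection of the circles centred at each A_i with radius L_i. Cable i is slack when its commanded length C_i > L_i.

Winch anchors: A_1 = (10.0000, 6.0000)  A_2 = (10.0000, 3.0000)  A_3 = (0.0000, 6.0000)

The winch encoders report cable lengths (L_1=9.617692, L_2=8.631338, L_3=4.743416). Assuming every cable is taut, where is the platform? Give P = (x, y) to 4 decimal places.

(1.5000, 1.5000)

each cable: (A_i−P)·(A_i−P) = L_i²; let c_i = ‖A_i‖²−L_i²
c_1 = 100.0000+36.0000−92.5000 = 43.5000
row 1: 0.0000x + 6.0000y = 9.0000  (c_2=34.5000)
row 2: 20.0000x + 0.0000y = 30.0000  (c_3=13.5000)
Cramer on rows 1–2 → x = 1.5000, y = 1.5000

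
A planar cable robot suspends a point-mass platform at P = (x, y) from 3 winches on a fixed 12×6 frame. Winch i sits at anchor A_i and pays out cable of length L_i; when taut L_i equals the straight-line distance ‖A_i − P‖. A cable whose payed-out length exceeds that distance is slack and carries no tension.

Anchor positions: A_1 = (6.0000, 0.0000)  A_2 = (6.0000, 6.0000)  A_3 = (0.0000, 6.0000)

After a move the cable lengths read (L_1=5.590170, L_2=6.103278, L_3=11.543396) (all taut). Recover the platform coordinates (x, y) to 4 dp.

each cable: (A_i−P)·(A_i−P) = L_i²; let q_i = ‖A_i‖²−L_i²
q_1 = 36.0000+0.0000−31.2500 = 4.7500
row 1: 0.0000x − 12.0000y = -30.0000  (q_2=34.7500)
row 2: 12.0000x − 12.0000y = 102.0000  (q_3=-97.2500)
Cramer on rows 1–2 → x = 11.0000, y = 2.5000

(11.0000, 2.5000)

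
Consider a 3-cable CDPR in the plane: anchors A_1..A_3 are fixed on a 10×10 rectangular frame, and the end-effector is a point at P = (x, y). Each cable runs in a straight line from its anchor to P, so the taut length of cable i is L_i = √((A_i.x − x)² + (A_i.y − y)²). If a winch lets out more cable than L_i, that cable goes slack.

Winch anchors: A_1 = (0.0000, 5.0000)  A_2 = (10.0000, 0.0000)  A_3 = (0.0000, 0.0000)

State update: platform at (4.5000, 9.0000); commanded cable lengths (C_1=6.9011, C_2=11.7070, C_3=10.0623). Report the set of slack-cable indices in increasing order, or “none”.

cable 1: L_1 = ‖A_1−P‖ = 6.0208;  C_1 = 6.9011 → slack
cable 2: L_2 = ‖A_2−P‖ = 10.5475;  C_2 = 11.7070 → slack
cable 3: L_3 = ‖A_3−P‖ = 10.0623;  C_3 = 10.0623 → taut

1, 2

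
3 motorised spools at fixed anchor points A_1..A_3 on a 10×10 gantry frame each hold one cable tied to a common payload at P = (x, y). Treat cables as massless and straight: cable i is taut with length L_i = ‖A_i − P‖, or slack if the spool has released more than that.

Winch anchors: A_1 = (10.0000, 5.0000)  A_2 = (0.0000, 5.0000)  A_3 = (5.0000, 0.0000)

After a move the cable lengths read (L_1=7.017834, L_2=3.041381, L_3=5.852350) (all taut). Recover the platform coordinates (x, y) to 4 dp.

(3.0000, 5.5000)

expand ‖A_i−P‖²=L_i² and subtract eq 1 (c_i ≔ ‖A_i‖²−L_i²)
c_1 = 100.0000+25.0000−49.2500 = 75.7500
eq1−eq2 → [20.0000  0.0000]·P = 60.0000
eq1−eq3 → [10.0000  10.0000]·P = 85.0000
2×2 solve → P = (3.0000, 5.5000)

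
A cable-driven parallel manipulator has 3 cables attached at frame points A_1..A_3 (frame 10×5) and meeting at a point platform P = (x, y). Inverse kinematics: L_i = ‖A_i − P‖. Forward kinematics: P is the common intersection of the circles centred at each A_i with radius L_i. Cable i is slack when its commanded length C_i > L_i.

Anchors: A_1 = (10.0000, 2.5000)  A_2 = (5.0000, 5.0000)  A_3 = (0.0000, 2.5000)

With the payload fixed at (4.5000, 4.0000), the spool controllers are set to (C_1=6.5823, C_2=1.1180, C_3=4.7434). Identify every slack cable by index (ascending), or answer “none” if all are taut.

cable 1: L_1 = ‖A_1−P‖ = 5.7009;  C_1 = 6.5823 → slack
cable 2: L_2 = ‖A_2−P‖ = 1.1180;  C_2 = 1.1180 → taut
cable 3: L_3 = ‖A_3−P‖ = 4.7434;  C_3 = 4.7434 → taut

1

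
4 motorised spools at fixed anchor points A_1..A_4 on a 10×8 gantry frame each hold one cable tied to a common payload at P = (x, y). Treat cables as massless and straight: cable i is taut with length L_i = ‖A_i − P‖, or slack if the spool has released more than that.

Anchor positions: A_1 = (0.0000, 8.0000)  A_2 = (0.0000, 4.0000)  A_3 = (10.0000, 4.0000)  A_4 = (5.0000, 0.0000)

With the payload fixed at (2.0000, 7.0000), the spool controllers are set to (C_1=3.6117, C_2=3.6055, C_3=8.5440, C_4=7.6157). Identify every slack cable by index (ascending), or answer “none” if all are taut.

cable 1: L_1 = ‖A_1−P‖ = 2.2361;  C_1 = 3.6117 → slack
cable 2: L_2 = ‖A_2−P‖ = 3.6056;  C_2 = 3.6055 → taut
cable 3: L_3 = ‖A_3−P‖ = 8.5440;  C_3 = 8.5440 → taut
cable 4: L_4 = ‖A_4−P‖ = 7.6158;  C_4 = 7.6157 → taut

1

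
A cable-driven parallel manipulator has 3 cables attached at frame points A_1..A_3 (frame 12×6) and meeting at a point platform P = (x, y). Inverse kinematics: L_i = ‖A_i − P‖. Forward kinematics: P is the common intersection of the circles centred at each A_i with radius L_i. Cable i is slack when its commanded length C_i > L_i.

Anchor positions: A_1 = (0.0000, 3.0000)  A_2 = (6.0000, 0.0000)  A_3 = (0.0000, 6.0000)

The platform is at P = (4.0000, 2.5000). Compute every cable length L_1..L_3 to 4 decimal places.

cable 1: Δx=-4.0000, Δy=0.5000; L_1 = √(Δx²+Δy²) = 4.0311
cable 2: Δx=2.0000, Δy=-2.5000; L_2 = √(Δx²+Δy²) = 3.2016
cable 3: Δx=-4.0000, Δy=3.5000; L_3 = √(Δx²+Δy²) = 5.3151

(4.0311, 3.2016, 5.3151)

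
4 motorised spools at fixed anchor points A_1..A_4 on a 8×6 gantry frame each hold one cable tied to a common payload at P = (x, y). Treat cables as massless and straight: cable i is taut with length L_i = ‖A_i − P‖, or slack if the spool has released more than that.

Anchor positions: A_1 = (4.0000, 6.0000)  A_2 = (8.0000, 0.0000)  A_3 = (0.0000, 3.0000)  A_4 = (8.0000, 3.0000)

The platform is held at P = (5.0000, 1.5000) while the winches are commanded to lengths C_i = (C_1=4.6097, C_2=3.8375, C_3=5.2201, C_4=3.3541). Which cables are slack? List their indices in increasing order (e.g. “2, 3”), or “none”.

cable 1: √((-1.0000)²+(4.5000)²)=4.6098, C_1=4.6097: taut
cable 2: √((3.0000)²+(-1.5000)²)=3.3541, C_2=3.8375: slack
cable 3: √((-5.0000)²+(1.5000)²)=5.2202, C_3=5.2201: taut
cable 4: √((3.0000)²+(1.5000)²)=3.3541, C_4=3.3541: taut

2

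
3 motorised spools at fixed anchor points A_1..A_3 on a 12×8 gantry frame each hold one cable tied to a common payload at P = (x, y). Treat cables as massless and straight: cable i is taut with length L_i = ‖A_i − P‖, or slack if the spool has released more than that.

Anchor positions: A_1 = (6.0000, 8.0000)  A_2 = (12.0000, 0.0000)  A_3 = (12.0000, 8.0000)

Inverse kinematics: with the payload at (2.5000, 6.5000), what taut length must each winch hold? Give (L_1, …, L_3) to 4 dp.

L_1 = √((6.0000−2.5000)² + (8.0000−6.5000)²) = 3.8079
L_2 = √((12.0000−2.5000)² + (0.0000−6.5000)²) = 11.5109
L_3 = √((12.0000−2.5000)² + (8.0000−6.5000)²) = 9.6177

(3.8079, 11.5109, 9.6177)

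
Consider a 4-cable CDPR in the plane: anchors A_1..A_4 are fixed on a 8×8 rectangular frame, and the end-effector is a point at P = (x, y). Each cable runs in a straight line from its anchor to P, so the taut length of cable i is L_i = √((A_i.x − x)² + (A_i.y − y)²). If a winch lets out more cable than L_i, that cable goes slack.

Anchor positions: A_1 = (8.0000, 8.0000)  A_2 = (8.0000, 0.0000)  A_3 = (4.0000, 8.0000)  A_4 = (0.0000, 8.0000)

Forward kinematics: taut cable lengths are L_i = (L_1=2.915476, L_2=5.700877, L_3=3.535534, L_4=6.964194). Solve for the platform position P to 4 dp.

(6.5000, 5.5000)

each cable: (A_i−P)·(A_i−P) = L_i²; let k_i = ‖A_i‖²−L_i²
k_1 = 64.0000+64.0000−8.5000 = 119.5000
row 1: 0.0000x + 16.0000y = 88.0000  (k_2=31.5000)
row 2: 8.0000x + 0.0000y = 52.0000  (k_3=67.5000)
row 3: 16.0000x + 0.0000y = 104.0000  (k_4=15.5000)
Cramer on rows 1–2 → x = 6.5000, y = 5.5000
check cable 4: ‖A_4−P‖² = 48.5000 ≈ L_4² = 48.5000 ✓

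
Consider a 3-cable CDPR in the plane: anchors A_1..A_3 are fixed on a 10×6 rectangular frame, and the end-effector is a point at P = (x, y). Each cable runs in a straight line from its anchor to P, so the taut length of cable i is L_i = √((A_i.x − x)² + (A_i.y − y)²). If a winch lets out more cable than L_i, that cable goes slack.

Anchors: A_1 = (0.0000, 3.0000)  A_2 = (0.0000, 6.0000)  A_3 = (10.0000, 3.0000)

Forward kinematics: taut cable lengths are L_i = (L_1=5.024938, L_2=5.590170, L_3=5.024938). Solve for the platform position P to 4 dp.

expand ‖A_i−P‖²=L_i² and subtract eq 1 (q_i ≔ ‖A_i‖²−L_i²)
q_1 = 0.0000+9.0000−25.2500 = -16.2500
eq1−eq2 → [0.0000  -6.0000]·P = -21.0000
eq1−eq3 → [-20.0000  0.0000]·P = -100.0000
2×2 solve → P = (5.0000, 3.5000)

(5.0000, 3.5000)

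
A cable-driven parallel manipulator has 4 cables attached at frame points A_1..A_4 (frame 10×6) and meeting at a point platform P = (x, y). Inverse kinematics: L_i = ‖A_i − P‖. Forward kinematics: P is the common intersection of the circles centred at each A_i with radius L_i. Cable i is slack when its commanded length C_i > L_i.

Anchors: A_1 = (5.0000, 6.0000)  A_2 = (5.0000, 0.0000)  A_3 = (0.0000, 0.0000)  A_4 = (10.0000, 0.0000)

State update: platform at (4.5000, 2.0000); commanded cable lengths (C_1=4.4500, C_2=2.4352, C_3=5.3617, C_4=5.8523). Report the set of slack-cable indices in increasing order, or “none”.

cable 1: √((0.5000)²+(4.0000)²)=4.0311, C_1=4.4500: slack
cable 2: √((0.5000)²+(-2.0000)²)=2.0616, C_2=2.4352: slack
cable 3: √((-4.5000)²+(-2.0000)²)=4.9244, C_3=5.3617: slack
cable 4: √((5.5000)²+(-2.0000)²)=5.8523, C_4=5.8523: taut

1, 2, 3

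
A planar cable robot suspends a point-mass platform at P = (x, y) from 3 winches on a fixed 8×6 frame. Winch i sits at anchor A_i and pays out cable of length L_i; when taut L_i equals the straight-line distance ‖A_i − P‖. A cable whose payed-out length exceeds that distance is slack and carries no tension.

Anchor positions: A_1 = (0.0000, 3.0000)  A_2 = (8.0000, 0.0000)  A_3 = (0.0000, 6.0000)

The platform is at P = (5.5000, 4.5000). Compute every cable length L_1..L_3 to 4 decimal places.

(5.7009, 5.1478, 5.7009)

L_1: Δ = A_1−P = (-5.5000, -1.5000) → ‖Δ‖ = √32.5000 = 5.7009
L_2: Δ = A_2−P = (2.5000, -4.5000) → ‖Δ‖ = √26.5000 = 5.1478
L_3: Δ = A_3−P = (-5.5000, 1.5000) → ‖Δ‖ = √32.5000 = 5.7009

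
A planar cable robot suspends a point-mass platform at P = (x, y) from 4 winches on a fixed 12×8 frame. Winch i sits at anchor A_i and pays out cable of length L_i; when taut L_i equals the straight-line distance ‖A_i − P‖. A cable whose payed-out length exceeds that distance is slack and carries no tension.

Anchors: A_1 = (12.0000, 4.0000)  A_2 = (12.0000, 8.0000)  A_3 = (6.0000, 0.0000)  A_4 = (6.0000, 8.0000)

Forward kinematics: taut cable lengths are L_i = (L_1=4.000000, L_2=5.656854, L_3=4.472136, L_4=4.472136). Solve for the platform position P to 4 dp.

circle eqns → linear via eq_j − eq_1; set c_j = A_j·A_j − L_j²
c_1 = 144.0000+16.0000−16.0000 = 144.0000
0.0000·x − 8.0000·y = c_1−c_2 = -32.0000
12.0000·x + 8.0000·y = c_1−c_3 = 128.0000
12.0000·x − 8.0000·y = c_1−c_4 = 64.0000
solve first two rows → x=8.0000, y=4.0000
check cable 4: ‖A_4−P‖² = 20.0000 ≈ L_4² = 20.0000 ✓

(8.0000, 4.0000)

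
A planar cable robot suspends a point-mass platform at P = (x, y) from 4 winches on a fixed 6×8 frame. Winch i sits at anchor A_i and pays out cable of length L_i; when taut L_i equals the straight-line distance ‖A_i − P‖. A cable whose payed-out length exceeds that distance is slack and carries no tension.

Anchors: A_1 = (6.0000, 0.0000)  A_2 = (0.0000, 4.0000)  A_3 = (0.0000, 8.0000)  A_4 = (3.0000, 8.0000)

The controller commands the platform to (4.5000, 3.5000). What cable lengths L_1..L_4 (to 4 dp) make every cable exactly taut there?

(3.8079, 4.5277, 6.3640, 4.7434)

cable 1: Δx=1.5000, Δy=-3.5000; L_1 = √(Δx²+Δy²) = 3.8079
cable 2: Δx=-4.5000, Δy=0.5000; L_2 = √(Δx²+Δy²) = 4.5277
cable 3: Δx=-4.5000, Δy=4.5000; L_3 = √(Δx²+Δy²) = 6.3640
cable 4: Δx=-1.5000, Δy=4.5000; L_4 = √(Δx²+Δy²) = 4.7434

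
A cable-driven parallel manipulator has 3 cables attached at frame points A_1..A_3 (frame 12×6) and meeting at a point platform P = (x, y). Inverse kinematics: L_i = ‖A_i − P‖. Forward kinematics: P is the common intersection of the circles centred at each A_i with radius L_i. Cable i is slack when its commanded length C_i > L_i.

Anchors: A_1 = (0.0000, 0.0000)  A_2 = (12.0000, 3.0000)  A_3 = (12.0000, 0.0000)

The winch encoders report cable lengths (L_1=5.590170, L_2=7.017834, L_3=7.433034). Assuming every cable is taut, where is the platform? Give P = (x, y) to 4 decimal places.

expand ‖A_i−P‖²=L_i² and subtract eq 1 (c_i ≔ ‖A_i‖²−L_i²)
c_1 = 0.0000+0.0000−31.2500 = -31.2500
eq1−eq2 → [-24.0000  -6.0000]·P = -135.0000
eq1−eq3 → [-24.0000  0.0000]·P = -120.0000
2×2 solve → P = (5.0000, 2.5000)

(5.0000, 2.5000)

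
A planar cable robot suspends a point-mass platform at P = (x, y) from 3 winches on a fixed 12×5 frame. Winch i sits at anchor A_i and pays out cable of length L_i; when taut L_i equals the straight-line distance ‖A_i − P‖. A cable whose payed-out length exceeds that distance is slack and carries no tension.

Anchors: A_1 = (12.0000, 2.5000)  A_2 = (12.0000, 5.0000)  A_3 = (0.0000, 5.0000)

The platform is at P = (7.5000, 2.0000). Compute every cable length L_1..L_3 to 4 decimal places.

L_1: Δ = A_1−P = (4.5000, 0.5000) → ‖Δ‖ = √20.5000 = 4.5277
L_2: Δ = A_2−P = (4.5000, 3.0000) → ‖Δ‖ = √29.2500 = 5.4083
L_3: Δ = A_3−P = (-7.5000, 3.0000) → ‖Δ‖ = √65.2500 = 8.0777

(4.5277, 5.4083, 8.0777)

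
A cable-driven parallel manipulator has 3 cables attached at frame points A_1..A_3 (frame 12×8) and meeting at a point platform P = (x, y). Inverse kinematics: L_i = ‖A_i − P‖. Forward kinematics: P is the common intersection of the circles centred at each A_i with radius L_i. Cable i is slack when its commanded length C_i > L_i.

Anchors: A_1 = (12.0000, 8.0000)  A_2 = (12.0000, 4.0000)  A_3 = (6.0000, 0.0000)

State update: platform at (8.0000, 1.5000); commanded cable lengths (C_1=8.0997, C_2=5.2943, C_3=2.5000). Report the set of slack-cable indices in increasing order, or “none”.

1, 2

i=1: geometric 7.6322 vs commanded 8.0997 ⇒ slack
i=2: geometric 4.7170 vs commanded 5.2943 ⇒ slack
i=3: geometric 2.5000 vs commanded 2.5000 ⇒ taut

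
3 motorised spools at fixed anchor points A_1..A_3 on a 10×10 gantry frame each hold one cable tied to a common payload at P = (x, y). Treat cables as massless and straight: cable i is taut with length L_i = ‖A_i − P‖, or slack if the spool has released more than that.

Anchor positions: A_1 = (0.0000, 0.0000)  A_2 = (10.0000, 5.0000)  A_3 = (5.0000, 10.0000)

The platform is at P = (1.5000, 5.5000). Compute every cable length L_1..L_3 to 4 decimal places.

(5.7009, 8.5147, 5.7009)

L_1 = √((0.0000−1.5000)² + (0.0000−5.5000)²) = 5.7009
L_2 = √((10.0000−1.5000)² + (5.0000−5.5000)²) = 8.5147
L_3 = √((5.0000−1.5000)² + (10.0000−5.5000)²) = 5.7009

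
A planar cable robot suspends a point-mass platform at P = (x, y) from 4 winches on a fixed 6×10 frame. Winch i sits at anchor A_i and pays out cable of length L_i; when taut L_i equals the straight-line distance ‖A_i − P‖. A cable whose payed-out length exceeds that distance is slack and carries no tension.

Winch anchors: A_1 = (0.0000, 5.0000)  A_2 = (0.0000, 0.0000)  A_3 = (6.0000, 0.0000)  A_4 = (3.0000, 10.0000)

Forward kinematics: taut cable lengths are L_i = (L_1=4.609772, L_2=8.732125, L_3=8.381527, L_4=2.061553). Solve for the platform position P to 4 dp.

(3.5000, 8.0000)

each cable: (A_i−P)·(A_i−P) = L_i²; let q_i = ‖A_i‖²−L_i²
q_1 = 0.0000+25.0000−21.2500 = 3.7500
row 1: 0.0000x + 10.0000y = 80.0000  (q_2=-76.2500)
row 2: -12.0000x + 10.0000y = 38.0000  (q_3=-34.2500)
row 3: -6.0000x − 10.0000y = -101.0000  (q_4=104.7500)
Cramer on rows 1–2 → x = 3.5000, y = 8.0000
check cable 4: ‖A_4−P‖² = 4.2500 ≈ L_4² = 4.2500 ✓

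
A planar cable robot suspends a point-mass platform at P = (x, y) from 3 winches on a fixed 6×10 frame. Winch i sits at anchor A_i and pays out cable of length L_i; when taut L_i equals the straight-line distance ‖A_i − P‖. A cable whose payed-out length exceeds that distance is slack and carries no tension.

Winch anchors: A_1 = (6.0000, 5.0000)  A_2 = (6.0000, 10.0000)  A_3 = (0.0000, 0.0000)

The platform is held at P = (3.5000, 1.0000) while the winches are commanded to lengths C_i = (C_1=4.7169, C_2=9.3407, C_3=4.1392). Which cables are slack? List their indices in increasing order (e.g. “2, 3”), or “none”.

3

i=1: geometric 4.7170 vs commanded 4.7169 ⇒ taut
i=2: geometric 9.3408 vs commanded 9.3407 ⇒ taut
i=3: geometric 3.6401 vs commanded 4.1392 ⇒ slack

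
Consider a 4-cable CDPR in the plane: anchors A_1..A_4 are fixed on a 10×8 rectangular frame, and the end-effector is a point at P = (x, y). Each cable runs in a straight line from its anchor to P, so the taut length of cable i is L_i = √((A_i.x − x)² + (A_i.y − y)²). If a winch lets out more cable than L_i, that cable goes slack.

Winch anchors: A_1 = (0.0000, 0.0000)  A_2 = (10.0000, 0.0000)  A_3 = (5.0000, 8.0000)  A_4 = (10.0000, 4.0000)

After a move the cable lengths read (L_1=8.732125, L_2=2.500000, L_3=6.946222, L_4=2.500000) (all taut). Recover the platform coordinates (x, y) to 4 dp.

(8.5000, 2.0000)

expand ‖A_i−P‖²=L_i² and subtract eq 1 (k_i ≔ ‖A_i‖²−L_i²)
k_1 = 0.0000+0.0000−76.2500 = -76.2500
eq1−eq2 → [-20.0000  0.0000]·P = -170.0000
eq1−eq3 → [-10.0000  -16.0000]·P = -117.0000
eq1−eq4 → [-20.0000  -8.0000]·P = -186.0000
2×2 solve → P = (8.5000, 2.0000)
check cable 4: ‖A_4−P‖² = 6.2500 ≈ L_4² = 6.2500 ✓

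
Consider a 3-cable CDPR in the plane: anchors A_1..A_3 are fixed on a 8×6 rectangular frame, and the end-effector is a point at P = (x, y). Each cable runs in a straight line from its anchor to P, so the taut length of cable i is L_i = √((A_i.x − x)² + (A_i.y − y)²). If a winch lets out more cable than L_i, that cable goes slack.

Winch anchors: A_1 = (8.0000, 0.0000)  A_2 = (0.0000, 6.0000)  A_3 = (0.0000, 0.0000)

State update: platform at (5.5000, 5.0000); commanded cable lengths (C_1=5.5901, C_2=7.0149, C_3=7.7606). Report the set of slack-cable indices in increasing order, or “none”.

cable 1: L_1 = ‖A_1−P‖ = 5.5902;  C_1 = 5.5901 → taut
cable 2: L_2 = ‖A_2−P‖ = 5.5902;  C_2 = 7.0149 → slack
cable 3: L_3 = ‖A_3−P‖ = 7.4330;  C_3 = 7.7606 → slack

2, 3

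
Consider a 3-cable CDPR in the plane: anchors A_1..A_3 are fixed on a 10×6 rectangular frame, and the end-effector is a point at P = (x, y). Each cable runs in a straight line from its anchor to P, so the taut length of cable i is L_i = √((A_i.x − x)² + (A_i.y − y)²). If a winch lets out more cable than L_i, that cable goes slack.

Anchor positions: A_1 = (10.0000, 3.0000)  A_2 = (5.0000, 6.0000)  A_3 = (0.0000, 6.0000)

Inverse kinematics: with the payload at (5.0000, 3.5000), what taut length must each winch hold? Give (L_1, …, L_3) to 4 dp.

L_1 = √((10.0000−5.0000)² + (3.0000−3.5000)²) = 5.0249
L_2 = √((5.0000−5.0000)² + (6.0000−3.5000)²) = 2.5000
L_3 = √((0.0000−5.0000)² + (6.0000−3.5000)²) = 5.5902

(5.0249, 2.5000, 5.5902)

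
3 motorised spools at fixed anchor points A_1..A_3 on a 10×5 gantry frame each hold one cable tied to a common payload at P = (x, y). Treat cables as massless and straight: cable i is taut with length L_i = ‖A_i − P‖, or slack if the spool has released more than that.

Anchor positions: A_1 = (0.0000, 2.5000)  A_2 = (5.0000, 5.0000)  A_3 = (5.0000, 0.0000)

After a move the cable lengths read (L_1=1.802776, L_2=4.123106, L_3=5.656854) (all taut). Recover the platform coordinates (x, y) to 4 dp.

circle eqns → linear via eq_j − eq_1; set c_j = A_j·A_j − L_j²
c_1 = 0.0000+6.2500−3.2500 = 3.0000
-10.0000·x − 5.0000·y = c_1−c_2 = -30.0000
-10.0000·x + 5.0000·y = c_1−c_3 = 10.0000
solve first two rows → x=1.0000, y=4.0000

(1.0000, 4.0000)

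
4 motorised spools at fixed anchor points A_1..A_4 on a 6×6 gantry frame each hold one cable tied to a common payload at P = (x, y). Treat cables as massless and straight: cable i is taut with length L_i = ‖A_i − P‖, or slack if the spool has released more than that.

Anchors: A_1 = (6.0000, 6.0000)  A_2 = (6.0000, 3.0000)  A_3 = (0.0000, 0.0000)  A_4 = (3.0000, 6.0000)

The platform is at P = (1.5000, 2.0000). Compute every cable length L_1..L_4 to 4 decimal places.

L_1: Δ = A_1−P = (4.5000, 4.0000) → ‖Δ‖ = √36.2500 = 6.0208
L_2: Δ = A_2−P = (4.5000, 1.0000) → ‖Δ‖ = √21.2500 = 4.6098
L_3: Δ = A_3−P = (-1.5000, -2.0000) → ‖Δ‖ = √6.2500 = 2.5000
L_4: Δ = A_4−P = (1.5000, 4.0000) → ‖Δ‖ = √18.2500 = 4.2720

(6.0208, 4.6098, 2.5000, 4.2720)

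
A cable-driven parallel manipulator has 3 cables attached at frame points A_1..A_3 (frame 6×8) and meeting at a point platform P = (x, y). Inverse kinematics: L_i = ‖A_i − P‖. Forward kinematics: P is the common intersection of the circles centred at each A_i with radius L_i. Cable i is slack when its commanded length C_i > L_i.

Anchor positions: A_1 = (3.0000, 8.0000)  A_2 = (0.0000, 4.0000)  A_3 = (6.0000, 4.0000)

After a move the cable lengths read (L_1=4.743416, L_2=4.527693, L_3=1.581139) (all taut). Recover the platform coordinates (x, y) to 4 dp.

expand ‖A_i−P‖²=L_i² and subtract eq 1 (k_i ≔ ‖A_i‖²−L_i²)
k_1 = 9.0000+64.0000−22.5000 = 50.5000
eq1−eq2 → [6.0000  8.0000]·P = 55.0000
eq1−eq3 → [-6.0000  8.0000]·P = 1.0000
2×2 solve → P = (4.5000, 3.5000)

(4.5000, 3.5000)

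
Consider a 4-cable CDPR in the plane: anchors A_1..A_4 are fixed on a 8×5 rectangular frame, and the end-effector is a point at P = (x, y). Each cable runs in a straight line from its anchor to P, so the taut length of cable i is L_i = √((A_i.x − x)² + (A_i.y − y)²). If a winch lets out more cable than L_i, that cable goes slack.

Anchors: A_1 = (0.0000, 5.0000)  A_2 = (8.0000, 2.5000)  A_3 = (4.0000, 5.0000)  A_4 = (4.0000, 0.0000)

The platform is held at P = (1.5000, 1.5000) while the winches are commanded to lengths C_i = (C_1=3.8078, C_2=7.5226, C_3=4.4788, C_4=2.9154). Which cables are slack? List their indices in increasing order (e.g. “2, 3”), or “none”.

2, 3

cable 1: L_1 = ‖A_1−P‖ = 3.8079;  C_1 = 3.8078 → taut
cable 2: L_2 = ‖A_2−P‖ = 6.5765;  C_2 = 7.5226 → slack
cable 3: L_3 = ‖A_3−P‖ = 4.3012;  C_3 = 4.4788 → slack
cable 4: L_4 = ‖A_4−P‖ = 2.9155;  C_4 = 2.9154 → taut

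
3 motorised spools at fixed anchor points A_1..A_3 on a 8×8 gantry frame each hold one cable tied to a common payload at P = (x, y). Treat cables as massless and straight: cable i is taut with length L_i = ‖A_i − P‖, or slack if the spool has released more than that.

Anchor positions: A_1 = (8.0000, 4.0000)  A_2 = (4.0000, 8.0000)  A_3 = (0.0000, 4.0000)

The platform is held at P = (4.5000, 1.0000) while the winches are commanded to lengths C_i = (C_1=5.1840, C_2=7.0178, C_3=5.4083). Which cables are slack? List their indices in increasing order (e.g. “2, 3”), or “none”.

1

i=1: geometric 4.6098 vs commanded 5.1840 ⇒ slack
i=2: geometric 7.0178 vs commanded 7.0178 ⇒ taut
i=3: geometric 5.4083 vs commanded 5.4083 ⇒ taut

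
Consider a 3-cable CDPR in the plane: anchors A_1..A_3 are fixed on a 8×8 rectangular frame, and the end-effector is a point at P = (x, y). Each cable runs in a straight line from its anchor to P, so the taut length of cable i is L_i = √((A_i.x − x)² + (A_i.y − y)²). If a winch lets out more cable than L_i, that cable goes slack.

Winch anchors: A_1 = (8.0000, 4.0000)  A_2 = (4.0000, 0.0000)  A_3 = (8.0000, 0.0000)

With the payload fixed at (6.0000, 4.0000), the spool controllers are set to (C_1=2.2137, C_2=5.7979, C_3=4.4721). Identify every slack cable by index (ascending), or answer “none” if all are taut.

1, 2

cable 1: √((2.0000)²+(0.0000)²)=2.0000, C_1=2.2137: slack
cable 2: √((-2.0000)²+(-4.0000)²)=4.4721, C_2=5.7979: slack
cable 3: √((2.0000)²+(-4.0000)²)=4.4721, C_3=4.4721: taut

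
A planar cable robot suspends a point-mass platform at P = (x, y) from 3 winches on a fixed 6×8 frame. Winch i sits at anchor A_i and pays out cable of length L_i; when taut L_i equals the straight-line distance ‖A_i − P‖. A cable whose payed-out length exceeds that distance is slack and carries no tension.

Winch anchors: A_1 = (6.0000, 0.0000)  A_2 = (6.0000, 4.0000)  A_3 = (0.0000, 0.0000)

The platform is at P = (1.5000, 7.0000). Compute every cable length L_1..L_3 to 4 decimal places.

cable 1: Δx=4.5000, Δy=-7.0000; L_1 = √(Δx²+Δy²) = 8.3217
cable 2: Δx=4.5000, Δy=-3.0000; L_2 = √(Δx²+Δy²) = 5.4083
cable 3: Δx=-1.5000, Δy=-7.0000; L_3 = √(Δx²+Δy²) = 7.1589

(8.3217, 5.4083, 7.1589)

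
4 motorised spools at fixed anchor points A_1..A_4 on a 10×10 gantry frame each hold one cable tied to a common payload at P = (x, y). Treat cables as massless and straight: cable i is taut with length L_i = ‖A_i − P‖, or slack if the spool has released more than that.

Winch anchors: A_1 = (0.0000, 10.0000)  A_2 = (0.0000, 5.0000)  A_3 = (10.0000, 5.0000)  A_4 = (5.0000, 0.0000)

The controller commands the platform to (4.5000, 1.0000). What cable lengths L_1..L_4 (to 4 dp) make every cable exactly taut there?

(10.0623, 6.0208, 6.8007, 1.1180)

L_1: Δ = A_1−P = (-4.5000, 9.0000) → ‖Δ‖ = √101.2500 = 10.0623
L_2: Δ = A_2−P = (-4.5000, 4.0000) → ‖Δ‖ = √36.2500 = 6.0208
L_3: Δ = A_3−P = (5.5000, 4.0000) → ‖Δ‖ = √46.2500 = 6.8007
L_4: Δ = A_4−P = (0.5000, -1.0000) → ‖Δ‖ = √1.2500 = 1.1180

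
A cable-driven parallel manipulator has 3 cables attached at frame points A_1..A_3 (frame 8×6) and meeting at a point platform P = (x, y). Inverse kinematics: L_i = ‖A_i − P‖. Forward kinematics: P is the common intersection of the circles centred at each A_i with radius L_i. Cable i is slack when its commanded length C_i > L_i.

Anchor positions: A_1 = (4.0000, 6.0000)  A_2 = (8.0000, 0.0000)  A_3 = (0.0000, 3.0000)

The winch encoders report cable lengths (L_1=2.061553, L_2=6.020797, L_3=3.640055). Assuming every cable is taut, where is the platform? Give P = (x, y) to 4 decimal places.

each cable: (A_i−P)·(A_i−P) = L_i²; let k_i = ‖A_i‖²−L_i²
k_1 = 16.0000+36.0000−4.2500 = 47.7500
row 1: -8.0000x + 12.0000y = 20.0000  (k_2=27.7500)
row 2: 8.0000x + 6.0000y = 52.0000  (k_3=-4.2500)
Cramer on rows 1–2 → x = 3.5000, y = 4.0000

(3.5000, 4.0000)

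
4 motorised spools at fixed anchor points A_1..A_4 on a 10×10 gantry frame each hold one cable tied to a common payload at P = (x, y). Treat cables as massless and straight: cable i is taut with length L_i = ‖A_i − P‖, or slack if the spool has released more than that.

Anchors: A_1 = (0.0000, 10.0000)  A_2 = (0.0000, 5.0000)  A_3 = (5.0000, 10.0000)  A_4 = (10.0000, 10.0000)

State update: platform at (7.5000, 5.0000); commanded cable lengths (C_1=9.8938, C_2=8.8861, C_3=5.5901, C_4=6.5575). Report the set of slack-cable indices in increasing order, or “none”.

cable 1: L_1 = ‖A_1−P‖ = 9.0139;  C_1 = 9.8938 → slack
cable 2: L_2 = ‖A_2−P‖ = 7.5000;  C_2 = 8.8861 → slack
cable 3: L_3 = ‖A_3−P‖ = 5.5902;  C_3 = 5.5901 → taut
cable 4: L_4 = ‖A_4−P‖ = 5.5902;  C_4 = 6.5575 → slack

1, 2, 4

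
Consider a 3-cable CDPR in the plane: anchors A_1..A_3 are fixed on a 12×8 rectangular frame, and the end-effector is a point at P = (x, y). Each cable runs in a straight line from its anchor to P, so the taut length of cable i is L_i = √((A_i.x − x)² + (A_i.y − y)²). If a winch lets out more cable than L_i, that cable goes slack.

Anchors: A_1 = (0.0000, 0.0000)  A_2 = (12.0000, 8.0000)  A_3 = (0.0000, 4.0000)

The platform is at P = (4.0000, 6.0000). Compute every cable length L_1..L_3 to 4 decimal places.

(7.2111, 8.2462, 4.4721)

cable 1: Δx=-4.0000, Δy=-6.0000; L_1 = √(Δx²+Δy²) = 7.2111
cable 2: Δx=8.0000, Δy=2.0000; L_2 = √(Δx²+Δy²) = 8.2462
cable 3: Δx=-4.0000, Δy=-2.0000; L_3 = √(Δx²+Δy²) = 4.4721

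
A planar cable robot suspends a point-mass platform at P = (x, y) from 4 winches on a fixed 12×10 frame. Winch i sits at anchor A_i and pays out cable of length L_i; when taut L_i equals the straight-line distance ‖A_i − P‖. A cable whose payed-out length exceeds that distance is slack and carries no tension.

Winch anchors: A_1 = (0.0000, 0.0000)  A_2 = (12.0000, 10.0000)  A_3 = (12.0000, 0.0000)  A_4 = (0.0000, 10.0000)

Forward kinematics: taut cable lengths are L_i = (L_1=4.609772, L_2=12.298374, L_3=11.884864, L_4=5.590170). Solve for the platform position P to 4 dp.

circle eqns → linear via eq_j − eq_1; set c_j = A_j·A_j − L_j²
c_1 = 0.0000+0.0000−21.2500 = -21.2500
-24.0000·x − 20.0000·y = c_1−c_2 = -114.0000
-24.0000·x + 0.0000·y = c_1−c_3 = -24.0000
0.0000·x − 20.0000·y = c_1−c_4 = -90.0000
solve first two rows → x=1.0000, y=4.5000
check cable 4: ‖A_4−P‖² = 31.2500 ≈ L_4² = 31.2500 ✓

(1.0000, 4.5000)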